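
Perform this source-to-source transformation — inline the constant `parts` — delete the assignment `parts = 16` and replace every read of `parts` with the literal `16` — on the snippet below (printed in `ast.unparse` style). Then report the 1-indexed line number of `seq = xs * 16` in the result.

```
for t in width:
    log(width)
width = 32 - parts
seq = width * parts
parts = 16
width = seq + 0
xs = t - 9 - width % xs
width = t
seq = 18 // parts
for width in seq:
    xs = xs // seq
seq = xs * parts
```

11

Transformed code:
for t in width:
    log(width)
width = 32 - 16
seq = width * 16
width = seq + 0
xs = t - 9 - width % xs
width = t
seq = 18 // 16
for width in seq:
    xs = xs // seq
seq = xs * 16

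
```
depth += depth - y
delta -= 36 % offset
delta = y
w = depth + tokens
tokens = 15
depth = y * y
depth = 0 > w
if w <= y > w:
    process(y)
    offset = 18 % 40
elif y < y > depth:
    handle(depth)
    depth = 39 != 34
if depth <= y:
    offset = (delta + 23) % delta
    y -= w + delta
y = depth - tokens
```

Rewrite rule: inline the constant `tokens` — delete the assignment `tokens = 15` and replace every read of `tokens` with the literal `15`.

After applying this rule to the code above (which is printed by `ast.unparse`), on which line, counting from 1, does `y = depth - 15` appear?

Transformed code:
depth += depth - y
delta -= 36 % offset
delta = y
w = depth + 15
depth = y * y
depth = 0 > w
if w <= y > w:
    process(y)
    offset = 18 % 40
elif y < y > depth:
    handle(depth)
    depth = 39 != 34
if depth <= y:
    offset = (delta + 23) % delta
    y -= w + delta
y = depth - 15

16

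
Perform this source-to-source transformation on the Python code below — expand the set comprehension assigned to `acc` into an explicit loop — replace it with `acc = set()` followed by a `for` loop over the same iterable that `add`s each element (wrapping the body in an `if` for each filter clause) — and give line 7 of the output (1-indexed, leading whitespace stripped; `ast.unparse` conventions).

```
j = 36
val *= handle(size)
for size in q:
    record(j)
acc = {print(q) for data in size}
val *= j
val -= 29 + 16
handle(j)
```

Transformed code:
j = 36
val *= handle(size)
for size in q:
    record(j)
acc = set()
for data in size:
    acc.add(print(q))
val *= j
val -= 29 + 16
handle(j)

acc.add(print(q))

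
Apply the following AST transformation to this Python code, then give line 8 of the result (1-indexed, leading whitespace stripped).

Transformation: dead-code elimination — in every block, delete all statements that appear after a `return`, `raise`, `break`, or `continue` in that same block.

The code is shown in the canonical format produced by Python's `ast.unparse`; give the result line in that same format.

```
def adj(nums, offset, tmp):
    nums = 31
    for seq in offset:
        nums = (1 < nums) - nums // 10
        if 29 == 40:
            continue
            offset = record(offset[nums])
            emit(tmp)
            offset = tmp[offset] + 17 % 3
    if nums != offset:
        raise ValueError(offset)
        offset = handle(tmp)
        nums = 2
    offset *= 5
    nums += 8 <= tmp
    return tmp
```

raise ValueError(offset)

Transformed code:
def adj(nums, offset, tmp):
    nums = 31
    for seq in offset:
        nums = (1 < nums) - nums // 10
        if 29 == 40:
            continue
    if nums != offset:
        raise ValueError(offset)
    offset *= 5
    nums += 8 <= tmp
    return tmp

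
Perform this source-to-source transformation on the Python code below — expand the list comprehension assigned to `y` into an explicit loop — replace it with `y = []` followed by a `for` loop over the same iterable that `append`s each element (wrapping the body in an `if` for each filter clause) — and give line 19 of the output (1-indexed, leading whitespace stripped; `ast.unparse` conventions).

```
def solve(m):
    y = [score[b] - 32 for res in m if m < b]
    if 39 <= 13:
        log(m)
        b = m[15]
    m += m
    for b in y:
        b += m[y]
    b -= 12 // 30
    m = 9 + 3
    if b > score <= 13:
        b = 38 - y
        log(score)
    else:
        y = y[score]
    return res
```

return res

Transformed code:
def solve(m):
    y = []
    for res in m:
        if m < b:
            y.append(score[b] - 32)
    if 39 <= 13:
        log(m)
        b = m[15]
    m += m
    for b in y:
        b += m[y]
    b -= 12 // 30
    m = 9 + 3
    if b > score <= 13:
        b = 38 - y
        log(score)
    else:
        y = y[score]
    return res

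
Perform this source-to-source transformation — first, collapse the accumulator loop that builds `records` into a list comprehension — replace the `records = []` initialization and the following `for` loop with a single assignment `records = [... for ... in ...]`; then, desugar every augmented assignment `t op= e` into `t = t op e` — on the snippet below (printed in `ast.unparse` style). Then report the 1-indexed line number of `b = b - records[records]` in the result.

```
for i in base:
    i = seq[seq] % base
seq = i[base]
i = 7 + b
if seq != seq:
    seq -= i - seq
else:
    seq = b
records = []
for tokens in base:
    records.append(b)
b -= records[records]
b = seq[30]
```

Transformed code:
for i in base:
    i = seq[seq] % base
seq = i[base]
i = 7 + b
if seq != seq:
    seq = seq - (i - seq)
else:
    seq = b
records = [b for tokens in base]
b = b - records[records]
b = seq[30]

10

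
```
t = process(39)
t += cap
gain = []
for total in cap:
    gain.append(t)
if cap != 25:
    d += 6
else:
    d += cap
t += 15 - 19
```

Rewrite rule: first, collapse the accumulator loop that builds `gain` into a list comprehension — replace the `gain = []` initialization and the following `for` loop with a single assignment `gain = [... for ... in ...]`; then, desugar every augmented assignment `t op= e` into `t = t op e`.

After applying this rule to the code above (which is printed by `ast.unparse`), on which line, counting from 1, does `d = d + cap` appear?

7

Transformed code:
t = process(39)
t = t + cap
gain = [t for total in cap]
if cap != 25:
    d = d + 6
else:
    d = d + cap
t = t + (15 - 19)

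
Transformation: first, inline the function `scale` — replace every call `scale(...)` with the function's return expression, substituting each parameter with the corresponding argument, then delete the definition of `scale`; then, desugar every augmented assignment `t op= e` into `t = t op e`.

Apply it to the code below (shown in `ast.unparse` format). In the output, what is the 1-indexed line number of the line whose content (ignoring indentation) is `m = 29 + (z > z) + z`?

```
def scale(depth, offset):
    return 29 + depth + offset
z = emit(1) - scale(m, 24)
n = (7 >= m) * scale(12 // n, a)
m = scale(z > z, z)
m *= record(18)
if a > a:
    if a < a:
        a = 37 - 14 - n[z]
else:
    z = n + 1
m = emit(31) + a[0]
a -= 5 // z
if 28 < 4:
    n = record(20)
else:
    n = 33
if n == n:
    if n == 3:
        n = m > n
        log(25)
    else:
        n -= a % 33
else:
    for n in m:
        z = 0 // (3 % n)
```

Transformed code:
z = emit(1) - (29 + m + 24)
n = (7 >= m) * (29 + 12 // n + a)
m = 29 + (z > z) + z
m = m * record(18)
if a > a:
    if a < a:
        a = 37 - 14 - n[z]
else:
    z = n + 1
m = emit(31) + a[0]
a = a - 5 // z
if 28 < 4:
    n = record(20)
else:
    n = 33
if n == n:
    if n == 3:
        n = m > n
        log(25)
    else:
        n = n - a % 33
else:
    for n in m:
        z = 0 // (3 % n)

3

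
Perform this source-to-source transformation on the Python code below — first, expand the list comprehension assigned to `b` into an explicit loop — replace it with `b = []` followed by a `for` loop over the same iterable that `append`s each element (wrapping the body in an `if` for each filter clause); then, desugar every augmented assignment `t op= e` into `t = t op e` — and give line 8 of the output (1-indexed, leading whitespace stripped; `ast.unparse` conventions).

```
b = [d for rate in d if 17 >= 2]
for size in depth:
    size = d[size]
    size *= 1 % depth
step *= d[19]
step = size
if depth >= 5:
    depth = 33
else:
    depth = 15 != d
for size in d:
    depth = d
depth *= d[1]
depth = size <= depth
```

Transformed code:
b = []
for rate in d:
    if 17 >= 2:
        b.append(d)
for size in depth:
    size = d[size]
    size = size * (1 % depth)
step = step * d[19]
step = size
if depth >= 5:
    depth = 33
else:
    depth = 15 != d
for size in d:
    depth = d
depth = depth * d[1]
depth = size <= depth

step = step * d[19]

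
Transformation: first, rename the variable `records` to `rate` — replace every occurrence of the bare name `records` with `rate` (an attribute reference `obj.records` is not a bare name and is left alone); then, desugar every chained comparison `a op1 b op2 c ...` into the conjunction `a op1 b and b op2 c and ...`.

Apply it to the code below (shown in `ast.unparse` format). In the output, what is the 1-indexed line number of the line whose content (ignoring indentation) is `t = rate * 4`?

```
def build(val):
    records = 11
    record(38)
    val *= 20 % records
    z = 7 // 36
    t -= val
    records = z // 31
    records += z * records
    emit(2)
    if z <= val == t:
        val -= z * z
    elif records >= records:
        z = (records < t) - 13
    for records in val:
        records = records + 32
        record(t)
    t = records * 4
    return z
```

17

Transformed code:
def build(val):
    rate = 11
    record(38)
    val *= 20 % rate
    z = 7 // 36
    t -= val
    rate = z // 31
    rate += z * rate
    emit(2)
    if z <= val and val == t:
        val -= z * z
    elif rate >= rate:
        z = (rate < t) - 13
    for rate in val:
        rate = rate + 32
        record(t)
    t = rate * 4
    return z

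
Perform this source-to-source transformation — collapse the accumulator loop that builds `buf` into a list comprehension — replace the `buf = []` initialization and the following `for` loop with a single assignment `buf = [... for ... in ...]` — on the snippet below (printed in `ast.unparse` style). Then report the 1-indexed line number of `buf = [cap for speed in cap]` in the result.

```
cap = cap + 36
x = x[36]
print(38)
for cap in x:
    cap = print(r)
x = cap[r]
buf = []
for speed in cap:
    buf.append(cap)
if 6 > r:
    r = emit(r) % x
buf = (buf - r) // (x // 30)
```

7

Transformed code:
cap = cap + 36
x = x[36]
print(38)
for cap in x:
    cap = print(r)
x = cap[r]
buf = [cap for speed in cap]
if 6 > r:
    r = emit(r) % x
buf = (buf - r) // (x // 30)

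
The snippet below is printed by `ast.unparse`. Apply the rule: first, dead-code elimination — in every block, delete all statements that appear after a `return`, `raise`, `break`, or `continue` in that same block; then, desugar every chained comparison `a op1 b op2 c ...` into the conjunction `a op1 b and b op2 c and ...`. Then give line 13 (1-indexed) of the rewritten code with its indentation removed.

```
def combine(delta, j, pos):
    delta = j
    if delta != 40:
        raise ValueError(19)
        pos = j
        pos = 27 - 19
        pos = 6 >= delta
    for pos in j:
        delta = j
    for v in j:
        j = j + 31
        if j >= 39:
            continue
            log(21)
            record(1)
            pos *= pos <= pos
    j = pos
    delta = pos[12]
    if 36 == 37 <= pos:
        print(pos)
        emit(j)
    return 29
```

if 36 == 37 and 37 <= pos:

Transformed code:
def combine(delta, j, pos):
    delta = j
    if delta != 40:
        raise ValueError(19)
    for pos in j:
        delta = j
    for v in j:
        j = j + 31
        if j >= 39:
            continue
    j = pos
    delta = pos[12]
    if 36 == 37 and 37 <= pos:
        print(pos)
        emit(j)
    return 29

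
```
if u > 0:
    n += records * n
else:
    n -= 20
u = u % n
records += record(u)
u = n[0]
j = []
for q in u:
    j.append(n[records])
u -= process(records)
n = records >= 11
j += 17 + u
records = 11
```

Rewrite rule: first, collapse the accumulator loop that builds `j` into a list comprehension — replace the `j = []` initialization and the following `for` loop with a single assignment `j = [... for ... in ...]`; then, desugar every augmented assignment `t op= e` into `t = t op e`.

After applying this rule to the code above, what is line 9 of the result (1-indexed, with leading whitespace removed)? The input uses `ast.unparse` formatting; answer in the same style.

Transformed code:
if u > 0:
    n = n + records * n
else:
    n = n - 20
u = u % n
records = records + record(u)
u = n[0]
j = [n[records] for q in u]
u = u - process(records)
n = records >= 11
j = j + (17 + u)
records = 11

u = u - process(records)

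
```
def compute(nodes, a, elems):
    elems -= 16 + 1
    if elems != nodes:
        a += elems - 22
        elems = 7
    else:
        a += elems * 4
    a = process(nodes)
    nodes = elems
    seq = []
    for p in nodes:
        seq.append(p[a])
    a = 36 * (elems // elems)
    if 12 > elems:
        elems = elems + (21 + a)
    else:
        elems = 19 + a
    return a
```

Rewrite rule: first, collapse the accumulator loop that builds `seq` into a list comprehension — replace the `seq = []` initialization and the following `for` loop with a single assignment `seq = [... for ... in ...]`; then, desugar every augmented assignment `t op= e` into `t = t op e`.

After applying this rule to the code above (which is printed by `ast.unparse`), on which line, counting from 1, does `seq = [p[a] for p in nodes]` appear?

10

Transformed code:
def compute(nodes, a, elems):
    elems = elems - (16 + 1)
    if elems != nodes:
        a = a + (elems - 22)
        elems = 7
    else:
        a = a + elems * 4
    a = process(nodes)
    nodes = elems
    seq = [p[a] for p in nodes]
    a = 36 * (elems // elems)
    if 12 > elems:
        elems = elems + (21 + a)
    else:
        elems = 19 + a
    return a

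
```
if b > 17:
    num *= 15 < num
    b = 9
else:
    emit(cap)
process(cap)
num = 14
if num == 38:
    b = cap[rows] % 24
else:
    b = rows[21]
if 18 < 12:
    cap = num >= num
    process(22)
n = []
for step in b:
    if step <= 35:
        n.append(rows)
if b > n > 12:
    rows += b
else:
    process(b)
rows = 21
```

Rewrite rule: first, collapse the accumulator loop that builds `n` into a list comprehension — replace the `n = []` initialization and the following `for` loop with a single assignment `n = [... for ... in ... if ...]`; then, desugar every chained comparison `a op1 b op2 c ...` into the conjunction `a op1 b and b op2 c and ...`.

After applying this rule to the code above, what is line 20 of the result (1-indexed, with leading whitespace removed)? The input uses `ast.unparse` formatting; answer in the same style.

rows = 21

Transformed code:
if b > 17:
    num *= 15 < num
    b = 9
else:
    emit(cap)
process(cap)
num = 14
if num == 38:
    b = cap[rows] % 24
else:
    b = rows[21]
if 18 < 12:
    cap = num >= num
    process(22)
n = [rows for step in b if step <= 35]
if b > n and n > 12:
    rows += b
else:
    process(b)
rows = 21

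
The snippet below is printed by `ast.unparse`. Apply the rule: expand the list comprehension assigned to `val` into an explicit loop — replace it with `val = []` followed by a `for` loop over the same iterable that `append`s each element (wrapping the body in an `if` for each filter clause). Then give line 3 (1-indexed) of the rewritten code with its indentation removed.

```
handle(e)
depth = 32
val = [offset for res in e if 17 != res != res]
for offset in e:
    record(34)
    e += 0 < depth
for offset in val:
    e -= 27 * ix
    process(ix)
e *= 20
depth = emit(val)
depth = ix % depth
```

val = []

Transformed code:
handle(e)
depth = 32
val = []
for res in e:
    if 17 != res != res:
        val.append(offset)
for offset in e:
    record(34)
    e += 0 < depth
for offset in val:
    e -= 27 * ix
    process(ix)
e *= 20
depth = emit(val)
depth = ix % depth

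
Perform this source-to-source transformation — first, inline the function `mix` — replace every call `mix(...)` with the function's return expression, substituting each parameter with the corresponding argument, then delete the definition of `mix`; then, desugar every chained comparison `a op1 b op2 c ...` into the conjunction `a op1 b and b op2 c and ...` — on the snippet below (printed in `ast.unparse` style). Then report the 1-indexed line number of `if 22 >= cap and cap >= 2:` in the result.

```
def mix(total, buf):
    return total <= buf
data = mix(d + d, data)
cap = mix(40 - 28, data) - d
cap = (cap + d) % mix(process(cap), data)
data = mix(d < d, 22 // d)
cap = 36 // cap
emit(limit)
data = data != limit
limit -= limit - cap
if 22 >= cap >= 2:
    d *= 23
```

9

Transformed code:
data = d + d <= data
cap = (40 - 28 <= data) - d
cap = (cap + d) % (process(cap) <= data)
data = (d < d) <= 22 // d
cap = 36 // cap
emit(limit)
data = data != limit
limit -= limit - cap
if 22 >= cap and cap >= 2:
    d *= 23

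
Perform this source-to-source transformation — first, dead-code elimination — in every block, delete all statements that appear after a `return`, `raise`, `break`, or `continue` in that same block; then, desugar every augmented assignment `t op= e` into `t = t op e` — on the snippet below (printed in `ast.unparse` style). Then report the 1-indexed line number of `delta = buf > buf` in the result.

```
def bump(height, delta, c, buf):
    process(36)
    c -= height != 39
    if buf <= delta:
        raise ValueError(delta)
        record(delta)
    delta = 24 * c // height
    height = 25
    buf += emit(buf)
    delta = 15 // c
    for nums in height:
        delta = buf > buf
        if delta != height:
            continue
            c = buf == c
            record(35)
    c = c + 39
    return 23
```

Transformed code:
def bump(height, delta, c, buf):
    process(36)
    c = c - (height != 39)
    if buf <= delta:
        raise ValueError(delta)
    delta = 24 * c // height
    height = 25
    buf = buf + emit(buf)
    delta = 15 // c
    for nums in height:
        delta = buf > buf
        if delta != height:
            continue
    c = c + 39
    return 23

11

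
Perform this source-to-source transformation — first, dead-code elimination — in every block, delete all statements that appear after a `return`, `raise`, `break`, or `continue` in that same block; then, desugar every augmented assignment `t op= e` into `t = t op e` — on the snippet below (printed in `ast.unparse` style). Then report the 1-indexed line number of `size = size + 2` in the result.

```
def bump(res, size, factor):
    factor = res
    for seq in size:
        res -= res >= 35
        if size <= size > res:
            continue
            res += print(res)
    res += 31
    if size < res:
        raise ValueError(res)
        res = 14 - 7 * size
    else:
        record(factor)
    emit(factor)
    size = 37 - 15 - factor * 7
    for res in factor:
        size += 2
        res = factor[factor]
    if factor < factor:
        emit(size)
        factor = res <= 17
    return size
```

Transformed code:
def bump(res, size, factor):
    factor = res
    for seq in size:
        res = res - (res >= 35)
        if size <= size > res:
            continue
    res = res + 31
    if size < res:
        raise ValueError(res)
    else:
        record(factor)
    emit(factor)
    size = 37 - 15 - factor * 7
    for res in factor:
        size = size + 2
        res = factor[factor]
    if factor < factor:
        emit(size)
        factor = res <= 17
    return size

15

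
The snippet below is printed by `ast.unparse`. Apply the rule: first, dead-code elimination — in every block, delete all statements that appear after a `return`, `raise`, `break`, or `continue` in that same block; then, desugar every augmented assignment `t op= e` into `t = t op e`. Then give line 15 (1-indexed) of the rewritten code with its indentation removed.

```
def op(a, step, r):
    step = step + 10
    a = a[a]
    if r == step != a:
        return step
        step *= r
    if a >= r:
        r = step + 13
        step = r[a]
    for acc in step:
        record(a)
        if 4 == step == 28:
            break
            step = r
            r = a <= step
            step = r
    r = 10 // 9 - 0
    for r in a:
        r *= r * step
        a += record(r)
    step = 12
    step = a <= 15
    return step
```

r = r * (r * step)

Transformed code:
def op(a, step, r):
    step = step + 10
    a = a[a]
    if r == step != a:
        return step
    if a >= r:
        r = step + 13
        step = r[a]
    for acc in step:
        record(a)
        if 4 == step == 28:
            break
    r = 10 // 9 - 0
    for r in a:
        r = r * (r * step)
        a = a + record(r)
    step = 12
    step = a <= 15
    return step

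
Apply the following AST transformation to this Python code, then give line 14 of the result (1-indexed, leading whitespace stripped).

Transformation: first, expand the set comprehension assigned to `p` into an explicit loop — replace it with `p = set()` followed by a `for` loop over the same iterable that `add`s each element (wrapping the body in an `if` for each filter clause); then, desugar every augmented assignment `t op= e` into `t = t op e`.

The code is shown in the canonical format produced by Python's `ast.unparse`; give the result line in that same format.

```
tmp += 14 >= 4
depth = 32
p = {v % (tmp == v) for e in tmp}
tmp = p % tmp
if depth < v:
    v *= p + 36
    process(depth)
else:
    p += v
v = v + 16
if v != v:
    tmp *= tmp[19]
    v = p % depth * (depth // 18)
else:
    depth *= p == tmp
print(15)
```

Transformed code:
tmp = tmp + (14 >= 4)
depth = 32
p = set()
for e in tmp:
    p.add(v % (tmp == v))
tmp = p % tmp
if depth < v:
    v = v * (p + 36)
    process(depth)
else:
    p = p + v
v = v + 16
if v != v:
    tmp = tmp * tmp[19]
    v = p % depth * (depth // 18)
else:
    depth = depth * (p == tmp)
print(15)

tmp = tmp * tmp[19]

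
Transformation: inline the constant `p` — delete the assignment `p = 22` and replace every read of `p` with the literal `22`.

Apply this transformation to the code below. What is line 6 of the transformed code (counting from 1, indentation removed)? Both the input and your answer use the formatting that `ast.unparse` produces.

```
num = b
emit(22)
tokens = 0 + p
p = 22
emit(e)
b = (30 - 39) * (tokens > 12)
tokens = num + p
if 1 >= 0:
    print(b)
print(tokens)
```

Transformed code:
num = b
emit(22)
tokens = 0 + 22
emit(e)
b = (30 - 39) * (tokens > 12)
tokens = num + 22
if 1 >= 0:
    print(b)
print(tokens)

tokens = num + 22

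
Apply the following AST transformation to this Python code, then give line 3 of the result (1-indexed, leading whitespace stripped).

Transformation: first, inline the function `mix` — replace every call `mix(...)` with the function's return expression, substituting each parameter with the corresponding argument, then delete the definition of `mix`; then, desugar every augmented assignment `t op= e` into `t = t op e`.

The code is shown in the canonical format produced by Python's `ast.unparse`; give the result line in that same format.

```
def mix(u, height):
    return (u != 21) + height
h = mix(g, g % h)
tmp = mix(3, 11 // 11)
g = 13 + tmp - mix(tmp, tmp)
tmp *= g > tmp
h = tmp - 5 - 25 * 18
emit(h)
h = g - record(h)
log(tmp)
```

Transformed code:
h = (g != 21) + g % h
tmp = (3 != 21) + 11 // 11
g = 13 + tmp - ((tmp != 21) + tmp)
tmp = tmp * (g > tmp)
h = tmp - 5 - 25 * 18
emit(h)
h = g - record(h)
log(tmp)

g = 13 + tmp - ((tmp != 21) + tmp)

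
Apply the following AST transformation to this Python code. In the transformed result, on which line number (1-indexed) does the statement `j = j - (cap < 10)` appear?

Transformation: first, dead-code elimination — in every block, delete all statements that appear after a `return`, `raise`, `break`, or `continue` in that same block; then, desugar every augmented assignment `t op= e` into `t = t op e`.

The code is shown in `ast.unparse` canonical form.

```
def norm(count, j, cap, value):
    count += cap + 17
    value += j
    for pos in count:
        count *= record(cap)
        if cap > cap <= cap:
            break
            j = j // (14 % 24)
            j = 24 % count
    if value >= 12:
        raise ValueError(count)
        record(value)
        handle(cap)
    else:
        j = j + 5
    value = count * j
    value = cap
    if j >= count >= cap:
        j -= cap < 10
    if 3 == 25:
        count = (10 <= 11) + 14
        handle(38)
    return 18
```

15

Transformed code:
def norm(count, j, cap, value):
    count = count + (cap + 17)
    value = value + j
    for pos in count:
        count = count * record(cap)
        if cap > cap <= cap:
            break
    if value >= 12:
        raise ValueError(count)
    else:
        j = j + 5
    value = count * j
    value = cap
    if j >= count >= cap:
        j = j - (cap < 10)
    if 3 == 25:
        count = (10 <= 11) + 14
        handle(38)
    return 18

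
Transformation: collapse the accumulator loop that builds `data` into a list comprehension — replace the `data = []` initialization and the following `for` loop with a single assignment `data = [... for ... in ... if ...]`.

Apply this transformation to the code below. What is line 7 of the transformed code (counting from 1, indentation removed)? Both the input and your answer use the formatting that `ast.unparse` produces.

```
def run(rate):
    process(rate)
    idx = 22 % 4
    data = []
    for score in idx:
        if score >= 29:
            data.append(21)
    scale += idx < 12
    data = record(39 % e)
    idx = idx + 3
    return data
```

idx = idx + 3

Transformed code:
def run(rate):
    process(rate)
    idx = 22 % 4
    data = [21 for score in idx if score >= 29]
    scale += idx < 12
    data = record(39 % e)
    idx = idx + 3
    return data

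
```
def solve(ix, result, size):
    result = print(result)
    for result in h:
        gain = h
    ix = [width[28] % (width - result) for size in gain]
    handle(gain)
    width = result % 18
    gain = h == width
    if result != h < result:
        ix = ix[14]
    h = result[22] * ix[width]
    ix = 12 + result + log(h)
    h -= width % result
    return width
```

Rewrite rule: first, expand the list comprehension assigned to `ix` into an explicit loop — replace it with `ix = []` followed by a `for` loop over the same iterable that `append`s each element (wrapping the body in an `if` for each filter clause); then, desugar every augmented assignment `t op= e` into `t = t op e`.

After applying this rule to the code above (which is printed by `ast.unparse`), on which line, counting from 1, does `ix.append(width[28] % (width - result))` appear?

7

Transformed code:
def solve(ix, result, size):
    result = print(result)
    for result in h:
        gain = h
    ix = []
    for size in gain:
        ix.append(width[28] % (width - result))
    handle(gain)
    width = result % 18
    gain = h == width
    if result != h < result:
        ix = ix[14]
    h = result[22] * ix[width]
    ix = 12 + result + log(h)
    h = h - width % result
    return width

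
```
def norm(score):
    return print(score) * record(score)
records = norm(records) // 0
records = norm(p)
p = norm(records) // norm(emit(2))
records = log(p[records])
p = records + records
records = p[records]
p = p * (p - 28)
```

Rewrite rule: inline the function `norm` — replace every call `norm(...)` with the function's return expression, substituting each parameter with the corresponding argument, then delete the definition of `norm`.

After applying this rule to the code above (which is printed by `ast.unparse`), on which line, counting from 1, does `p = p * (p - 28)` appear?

Transformed code:
records = print(records) * record(records) // 0
records = print(p) * record(p)
p = print(records) * record(records) // (print(emit(2)) * record(emit(2)))
records = log(p[records])
p = records + records
records = p[records]
p = p * (p - 28)

7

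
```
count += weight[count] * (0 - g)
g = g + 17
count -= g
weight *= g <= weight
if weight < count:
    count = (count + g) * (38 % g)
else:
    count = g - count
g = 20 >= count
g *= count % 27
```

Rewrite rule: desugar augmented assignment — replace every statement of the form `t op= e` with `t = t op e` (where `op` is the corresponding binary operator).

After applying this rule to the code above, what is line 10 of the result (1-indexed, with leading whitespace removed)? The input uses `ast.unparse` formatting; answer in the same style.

g = g * (count % 27)

Transformed code:
count = count + weight[count] * (0 - g)
g = g + 17
count = count - g
weight = weight * (g <= weight)
if weight < count:
    count = (count + g) * (38 % g)
else:
    count = g - count
g = 20 >= count
g = g * (count % 27)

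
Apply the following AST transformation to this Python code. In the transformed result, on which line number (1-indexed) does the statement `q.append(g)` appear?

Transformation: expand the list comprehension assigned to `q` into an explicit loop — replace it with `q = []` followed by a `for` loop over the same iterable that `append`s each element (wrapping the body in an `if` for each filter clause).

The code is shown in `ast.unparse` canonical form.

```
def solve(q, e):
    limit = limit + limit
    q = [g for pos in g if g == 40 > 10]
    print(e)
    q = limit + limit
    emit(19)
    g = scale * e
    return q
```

Transformed code:
def solve(q, e):
    limit = limit + limit
    q = []
    for pos in g:
        if g == 40 > 10:
            q.append(g)
    print(e)
    q = limit + limit
    emit(19)
    g = scale * e
    return q

6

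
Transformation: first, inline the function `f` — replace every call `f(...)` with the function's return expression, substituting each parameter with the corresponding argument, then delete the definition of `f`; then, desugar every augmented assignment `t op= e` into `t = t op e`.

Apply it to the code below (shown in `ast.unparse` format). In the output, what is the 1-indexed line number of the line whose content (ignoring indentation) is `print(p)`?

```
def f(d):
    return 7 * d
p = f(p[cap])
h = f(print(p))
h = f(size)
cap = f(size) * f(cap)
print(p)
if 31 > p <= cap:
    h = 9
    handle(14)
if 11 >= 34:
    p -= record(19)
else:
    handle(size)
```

Transformed code:
p = 7 * p[cap]
h = 7 * print(p)
h = 7 * size
cap = 7 * size * (7 * cap)
print(p)
if 31 > p <= cap:
    h = 9
    handle(14)
if 11 >= 34:
    p = p - record(19)
else:
    handle(size)

5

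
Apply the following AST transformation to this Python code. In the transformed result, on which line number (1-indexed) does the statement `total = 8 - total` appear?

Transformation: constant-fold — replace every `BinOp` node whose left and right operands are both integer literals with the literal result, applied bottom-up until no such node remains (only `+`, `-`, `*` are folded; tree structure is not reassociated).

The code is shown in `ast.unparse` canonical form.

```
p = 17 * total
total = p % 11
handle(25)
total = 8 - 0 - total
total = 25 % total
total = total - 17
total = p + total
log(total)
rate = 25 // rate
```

4

Transformed code:
p = 17 * total
total = p % 11
handle(25)
total = 8 - total
total = 25 % total
total = total - 17
total = p + total
log(total)
rate = 25 // rate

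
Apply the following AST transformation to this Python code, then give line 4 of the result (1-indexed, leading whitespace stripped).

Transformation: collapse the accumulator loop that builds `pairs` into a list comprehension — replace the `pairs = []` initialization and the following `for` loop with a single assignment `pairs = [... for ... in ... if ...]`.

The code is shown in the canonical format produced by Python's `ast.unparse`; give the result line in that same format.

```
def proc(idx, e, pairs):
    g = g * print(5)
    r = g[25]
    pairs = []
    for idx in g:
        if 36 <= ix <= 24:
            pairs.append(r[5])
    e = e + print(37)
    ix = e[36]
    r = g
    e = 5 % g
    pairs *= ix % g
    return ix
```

pairs = [r[5] for idx in g if 36 <= ix <= 24]

Transformed code:
def proc(idx, e, pairs):
    g = g * print(5)
    r = g[25]
    pairs = [r[5] for idx in g if 36 <= ix <= 24]
    e = e + print(37)
    ix = e[36]
    r = g
    e = 5 % g
    pairs *= ix % g
    return ix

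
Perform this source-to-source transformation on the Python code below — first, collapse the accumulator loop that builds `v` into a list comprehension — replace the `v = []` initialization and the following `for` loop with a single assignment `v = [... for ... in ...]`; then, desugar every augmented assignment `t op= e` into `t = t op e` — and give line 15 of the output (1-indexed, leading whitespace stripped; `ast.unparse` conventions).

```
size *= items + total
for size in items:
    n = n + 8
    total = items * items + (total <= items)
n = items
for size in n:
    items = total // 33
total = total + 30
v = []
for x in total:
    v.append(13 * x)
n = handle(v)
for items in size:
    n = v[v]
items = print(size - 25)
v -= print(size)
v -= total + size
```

Transformed code:
size = size * (items + total)
for size in items:
    n = n + 8
    total = items * items + (total <= items)
n = items
for size in n:
    items = total // 33
total = total + 30
v = [13 * x for x in total]
n = handle(v)
for items in size:
    n = v[v]
items = print(size - 25)
v = v - print(size)
v = v - (total + size)

v = v - (total + size)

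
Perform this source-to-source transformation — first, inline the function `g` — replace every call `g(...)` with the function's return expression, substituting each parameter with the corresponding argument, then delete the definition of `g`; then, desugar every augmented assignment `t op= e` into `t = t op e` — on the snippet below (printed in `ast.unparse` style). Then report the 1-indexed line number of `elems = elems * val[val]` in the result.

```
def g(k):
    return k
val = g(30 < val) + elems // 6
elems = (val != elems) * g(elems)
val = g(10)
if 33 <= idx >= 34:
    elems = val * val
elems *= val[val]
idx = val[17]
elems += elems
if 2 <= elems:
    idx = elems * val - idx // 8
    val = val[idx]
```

6

Transformed code:
val = (30 < val) + elems // 6
elems = (val != elems) * elems
val = 10
if 33 <= idx >= 34:
    elems = val * val
elems = elems * val[val]
idx = val[17]
elems = elems + elems
if 2 <= elems:
    idx = elems * val - idx // 8
    val = val[idx]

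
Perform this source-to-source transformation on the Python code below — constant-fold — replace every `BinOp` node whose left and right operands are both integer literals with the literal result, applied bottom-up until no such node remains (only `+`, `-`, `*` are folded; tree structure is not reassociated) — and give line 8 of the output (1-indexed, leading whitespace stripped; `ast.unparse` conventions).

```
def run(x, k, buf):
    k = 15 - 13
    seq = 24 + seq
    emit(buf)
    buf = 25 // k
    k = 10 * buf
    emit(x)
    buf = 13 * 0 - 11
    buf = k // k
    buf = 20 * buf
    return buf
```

buf = -11

Transformed code:
def run(x, k, buf):
    k = 2
    seq = 24 + seq
    emit(buf)
    buf = 25 // k
    k = 10 * buf
    emit(x)
    buf = -11
    buf = k // k
    buf = 20 * buf
    return buf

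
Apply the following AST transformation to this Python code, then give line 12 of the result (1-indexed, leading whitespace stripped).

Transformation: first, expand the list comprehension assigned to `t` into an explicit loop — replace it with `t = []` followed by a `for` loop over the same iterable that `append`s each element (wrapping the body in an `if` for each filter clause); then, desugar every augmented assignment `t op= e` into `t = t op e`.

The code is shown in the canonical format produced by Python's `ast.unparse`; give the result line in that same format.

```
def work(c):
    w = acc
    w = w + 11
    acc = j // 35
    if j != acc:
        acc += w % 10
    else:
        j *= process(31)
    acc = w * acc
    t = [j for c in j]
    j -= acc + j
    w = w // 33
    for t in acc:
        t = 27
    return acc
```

t.append(j)

Transformed code:
def work(c):
    w = acc
    w = w + 11
    acc = j // 35
    if j != acc:
        acc = acc + w % 10
    else:
        j = j * process(31)
    acc = w * acc
    t = []
    for c in j:
        t.append(j)
    j = j - (acc + j)
    w = w // 33
    for t in acc:
        t = 27
    return acc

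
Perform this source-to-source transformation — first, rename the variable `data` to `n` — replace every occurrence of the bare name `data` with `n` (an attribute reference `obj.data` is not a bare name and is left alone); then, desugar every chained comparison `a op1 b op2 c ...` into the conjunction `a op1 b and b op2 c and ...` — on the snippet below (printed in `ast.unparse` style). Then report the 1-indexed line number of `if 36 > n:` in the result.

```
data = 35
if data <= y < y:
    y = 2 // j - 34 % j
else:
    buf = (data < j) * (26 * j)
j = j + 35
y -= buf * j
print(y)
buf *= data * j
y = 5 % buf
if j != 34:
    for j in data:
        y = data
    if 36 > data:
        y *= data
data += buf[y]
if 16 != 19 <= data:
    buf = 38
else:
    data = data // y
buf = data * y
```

14

Transformed code:
n = 35
if n <= y and y < y:
    y = 2 // j - 34 % j
else:
    buf = (n < j) * (26 * j)
j = j + 35
y -= buf * j
print(y)
buf *= n * j
y = 5 % buf
if j != 34:
    for j in n:
        y = n
    if 36 > n:
        y *= n
n += buf[y]
if 16 != 19 and 19 <= n:
    buf = 38
else:
    n = n // y
buf = n * y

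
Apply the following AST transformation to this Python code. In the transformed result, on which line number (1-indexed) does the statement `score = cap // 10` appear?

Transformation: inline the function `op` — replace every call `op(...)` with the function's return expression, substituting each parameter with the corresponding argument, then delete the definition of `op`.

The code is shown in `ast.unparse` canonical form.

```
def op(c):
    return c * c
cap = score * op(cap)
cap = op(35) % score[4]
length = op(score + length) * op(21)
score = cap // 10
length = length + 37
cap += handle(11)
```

4

Transformed code:
cap = score * (cap * cap)
cap = 35 * 35 % score[4]
length = (score + length) * (score + length) * (21 * 21)
score = cap // 10
length = length + 37
cap += handle(11)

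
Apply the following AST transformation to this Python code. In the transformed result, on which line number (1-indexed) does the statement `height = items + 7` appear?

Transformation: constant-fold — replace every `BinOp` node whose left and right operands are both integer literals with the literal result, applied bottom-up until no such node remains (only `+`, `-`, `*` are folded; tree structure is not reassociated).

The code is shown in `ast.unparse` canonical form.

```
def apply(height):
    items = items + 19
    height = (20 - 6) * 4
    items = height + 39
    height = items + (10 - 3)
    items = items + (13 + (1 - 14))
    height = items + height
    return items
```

5

Transformed code:
def apply(height):
    items = items + 19
    height = 56
    items = height + 39
    height = items + 7
    items = items + 0
    height = items + height
    return items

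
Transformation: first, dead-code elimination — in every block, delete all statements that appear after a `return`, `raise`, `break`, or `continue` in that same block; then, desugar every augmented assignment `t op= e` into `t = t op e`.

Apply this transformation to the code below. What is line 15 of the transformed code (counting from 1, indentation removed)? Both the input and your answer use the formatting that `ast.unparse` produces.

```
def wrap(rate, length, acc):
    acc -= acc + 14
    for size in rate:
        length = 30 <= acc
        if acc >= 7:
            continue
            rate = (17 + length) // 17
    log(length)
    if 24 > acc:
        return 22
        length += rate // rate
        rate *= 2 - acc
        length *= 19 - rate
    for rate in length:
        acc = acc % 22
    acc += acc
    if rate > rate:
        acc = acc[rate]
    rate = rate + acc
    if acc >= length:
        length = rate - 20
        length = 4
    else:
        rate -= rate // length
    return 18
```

Transformed code:
def wrap(rate, length, acc):
    acc = acc - (acc + 14)
    for size in rate:
        length = 30 <= acc
        if acc >= 7:
            continue
    log(length)
    if 24 > acc:
        return 22
    for rate in length:
        acc = acc % 22
    acc = acc + acc
    if rate > rate:
        acc = acc[rate]
    rate = rate + acc
    if acc >= length:
        length = rate - 20
        length = 4
    else:
        rate = rate - rate // length
    return 18

rate = rate + acc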